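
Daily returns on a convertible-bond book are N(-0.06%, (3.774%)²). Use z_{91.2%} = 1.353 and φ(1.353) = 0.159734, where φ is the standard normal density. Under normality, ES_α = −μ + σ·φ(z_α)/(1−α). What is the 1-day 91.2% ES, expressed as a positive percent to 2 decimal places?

Tail multiplier: φ(z)/(1−α) = 0.159734 / 0.088 = 1.815.
ES = −(-0.06%) + 3.774% × 1.815 = 6.910%.

6.91%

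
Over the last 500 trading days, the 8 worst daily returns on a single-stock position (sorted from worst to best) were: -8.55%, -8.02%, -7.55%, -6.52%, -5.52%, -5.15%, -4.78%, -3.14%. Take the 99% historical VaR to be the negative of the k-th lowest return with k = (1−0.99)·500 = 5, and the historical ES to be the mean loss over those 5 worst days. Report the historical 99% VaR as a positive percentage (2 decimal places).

5.52%

k = 5; the 5th lowest return is -5.52%, so VaR = 5.52%.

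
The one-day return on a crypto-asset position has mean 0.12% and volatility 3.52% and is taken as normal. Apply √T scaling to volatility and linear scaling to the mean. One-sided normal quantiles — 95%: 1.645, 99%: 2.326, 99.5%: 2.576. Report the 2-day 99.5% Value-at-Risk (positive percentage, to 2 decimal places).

σ_{2d} = 3.52% × √2 = 4.978%; μ_{2d} = 2 × 0.12% = 0.240%.
VaR = −(0.240%) + 2.576 × 4.978% = 12.583%.

12.58%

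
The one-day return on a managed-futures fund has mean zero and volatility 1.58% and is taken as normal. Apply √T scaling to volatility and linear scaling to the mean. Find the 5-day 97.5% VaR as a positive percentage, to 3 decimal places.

At 97.5%, z = 1.960.
σ_{5d} = 1.58% × √5 = 3.533%.
VaR = 1.960 × 3.533% = 6.925%.

6.925%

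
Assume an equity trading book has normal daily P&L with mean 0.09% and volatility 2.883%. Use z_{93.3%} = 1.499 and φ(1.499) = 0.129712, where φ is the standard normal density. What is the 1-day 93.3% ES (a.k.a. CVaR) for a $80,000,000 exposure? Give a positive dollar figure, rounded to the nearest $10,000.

Tail multiplier: φ(z)/(1−α) = 0.129712 / 0.067 = 1.936.
ES = −(0.09%) + 2.883% × 1.936 = 5.491%.
On $80,000,000: 0.05491 × $80,000,000 = $4,392,800.

$4,390,000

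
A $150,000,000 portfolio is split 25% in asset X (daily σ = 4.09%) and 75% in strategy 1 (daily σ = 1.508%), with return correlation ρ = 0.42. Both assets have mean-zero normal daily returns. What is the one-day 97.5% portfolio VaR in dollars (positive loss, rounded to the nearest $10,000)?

σ_p² = 0.25²·4.09² + 0.75²·1.508² + 2·0.42·0.25·0.75·4.09·1.508 = 3.2961 (%²).
σ_p = √3.2961 = 1.816%.
At 97.5%, z = 1.960.
VaR = 1.960 × 1.816% = 3.559%; on $150,000,000 that is $5,338,500.

$5,340,000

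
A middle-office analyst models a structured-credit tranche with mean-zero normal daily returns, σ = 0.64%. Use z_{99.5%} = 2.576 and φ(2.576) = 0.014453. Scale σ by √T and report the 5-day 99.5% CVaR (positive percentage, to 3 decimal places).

4.137%

σ_{5d} = 0.64% × √5 = 1.431%.
ES multiplier = φ(z)/(1−α) = 0.014453/0.005 = 2.891.
ES = 1.431% × 2.891 = 4.137%.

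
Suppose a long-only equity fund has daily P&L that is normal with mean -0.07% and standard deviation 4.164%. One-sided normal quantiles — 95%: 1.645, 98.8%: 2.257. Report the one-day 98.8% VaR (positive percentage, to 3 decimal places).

9.468%

VaR = −μ + z·σ = −(-0.07%) + 2.257 × 4.164% = 9.468%.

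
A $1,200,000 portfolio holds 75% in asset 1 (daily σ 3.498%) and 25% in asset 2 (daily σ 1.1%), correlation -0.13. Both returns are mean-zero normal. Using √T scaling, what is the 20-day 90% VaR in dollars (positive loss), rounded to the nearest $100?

$179,000

σ_p = √(0.75²·3.498² + 0.25²·1.1² + 2·-0.13·0.75·0.25·3.498·1.1) = 2.602%.
σ_{20d} = 2.602% × √20 = 11.636%.
z(90%) = 1.282.
VaR = 1.282 × 11.636% = 14.917%; on $1,200,000 that is $179,004.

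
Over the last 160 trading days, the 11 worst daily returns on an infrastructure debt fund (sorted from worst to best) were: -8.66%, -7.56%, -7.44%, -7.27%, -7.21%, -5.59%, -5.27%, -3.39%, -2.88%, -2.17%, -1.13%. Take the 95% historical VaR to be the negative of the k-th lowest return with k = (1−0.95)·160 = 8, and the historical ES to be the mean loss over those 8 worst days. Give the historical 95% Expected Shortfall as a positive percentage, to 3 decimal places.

The 8 worst returns sum to -52.39%.
ES = −(-52.39%) / 8 = 6.54875% ≈ 6.549%.

6.549%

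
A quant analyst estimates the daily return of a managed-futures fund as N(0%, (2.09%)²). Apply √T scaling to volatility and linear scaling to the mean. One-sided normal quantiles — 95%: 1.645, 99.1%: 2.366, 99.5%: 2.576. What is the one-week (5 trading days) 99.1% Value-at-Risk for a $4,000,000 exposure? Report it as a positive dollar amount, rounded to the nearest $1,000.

σ_{5d} = 2.09% × √5 = 4.673%.
VaR = 2.366 × 4.673% = 11.056%.
On $4,000,000: 0.11056 × $4,000,000 = $442,240.

$442,000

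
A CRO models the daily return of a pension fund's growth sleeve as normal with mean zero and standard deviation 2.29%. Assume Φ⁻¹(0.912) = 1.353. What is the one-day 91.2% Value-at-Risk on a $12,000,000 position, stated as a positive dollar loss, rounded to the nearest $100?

$371,800

VaR = z·σ = 1.353 × 2.29% = 3.098%.
On $12,000,000: 0.03098 × $12,000,000 = $371,760.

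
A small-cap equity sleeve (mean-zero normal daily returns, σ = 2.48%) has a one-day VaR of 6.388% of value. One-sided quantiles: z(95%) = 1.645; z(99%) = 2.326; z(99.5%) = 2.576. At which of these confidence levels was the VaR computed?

99.5%

Implied z = VaR/σ = 6.388 / 2.48 = 2.576.
This matches z(99.5%) = 2.576.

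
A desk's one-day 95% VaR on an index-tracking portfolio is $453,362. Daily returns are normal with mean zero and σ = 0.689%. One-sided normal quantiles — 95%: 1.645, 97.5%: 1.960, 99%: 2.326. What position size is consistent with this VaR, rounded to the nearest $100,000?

$40,000,000

VaR as a fraction of value: z·σ = 1.645 × 0.689% = 1.1334%.
Position = $453,362 / 0.0113341 = $40,000,000.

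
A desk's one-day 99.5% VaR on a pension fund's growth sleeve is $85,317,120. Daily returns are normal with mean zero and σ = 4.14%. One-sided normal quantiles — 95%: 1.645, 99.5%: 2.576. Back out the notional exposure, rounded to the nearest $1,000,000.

VaR as a fraction of value: z·σ = 2.576 × 4.14% = 10.6646%.
Position = $85,317,120 / 0.106646 = $800,000,000.

$800,000,000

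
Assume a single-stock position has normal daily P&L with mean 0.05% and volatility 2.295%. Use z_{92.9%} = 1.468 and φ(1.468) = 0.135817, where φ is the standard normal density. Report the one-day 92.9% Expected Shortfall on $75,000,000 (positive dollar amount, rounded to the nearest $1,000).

$3,255,000

Tail multiplier: φ(z)/(1−α) = 0.135817 / 0.071 = 1.913.
ES = −(0.05%) + 2.295% × 1.913 = 4.340%.
On $75,000,000: 0.04340 × $75,000,000 = $3,255,000.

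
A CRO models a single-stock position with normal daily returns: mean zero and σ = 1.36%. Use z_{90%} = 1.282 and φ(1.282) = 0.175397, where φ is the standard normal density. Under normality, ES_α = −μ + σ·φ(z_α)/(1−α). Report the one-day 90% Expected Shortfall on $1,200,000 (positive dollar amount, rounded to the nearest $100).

$28,600

Tail multiplier: φ(z)/(1−α) = 0.175397 / 0.1 = 1.754.
ES = 1.36% × 1.754 = 2.385%.
On $1,200,000: 0.02385 × $1,200,000 = $28,620.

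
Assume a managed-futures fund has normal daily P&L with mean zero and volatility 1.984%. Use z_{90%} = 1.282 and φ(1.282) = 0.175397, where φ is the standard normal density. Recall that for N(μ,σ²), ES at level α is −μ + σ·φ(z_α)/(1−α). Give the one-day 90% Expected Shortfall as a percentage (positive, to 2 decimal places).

Tail multiplier: φ(z)/(1−α) = 0.175397 / 0.1 = 1.754.
ES = 1.984% × 1.754 = 3.480%.

3.48%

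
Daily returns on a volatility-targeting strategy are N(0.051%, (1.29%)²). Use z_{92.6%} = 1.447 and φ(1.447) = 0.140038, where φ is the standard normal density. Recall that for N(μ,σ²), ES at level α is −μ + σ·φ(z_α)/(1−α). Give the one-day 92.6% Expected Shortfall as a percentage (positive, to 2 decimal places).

Tail multiplier: φ(z)/(1−α) = 0.140038 / 0.074 = 1.892.
ES = −(0.051%) + 1.29% × 1.892 = 2.390%.

2.39%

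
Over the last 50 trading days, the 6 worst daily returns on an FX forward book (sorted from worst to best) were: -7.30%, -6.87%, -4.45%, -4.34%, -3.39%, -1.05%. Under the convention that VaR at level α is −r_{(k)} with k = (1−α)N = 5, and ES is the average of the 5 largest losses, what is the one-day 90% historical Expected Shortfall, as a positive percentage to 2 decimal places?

5.27%

The 5 worst returns sum to -26.35%.
ES = −(-26.35%) / 5 = 5.27%.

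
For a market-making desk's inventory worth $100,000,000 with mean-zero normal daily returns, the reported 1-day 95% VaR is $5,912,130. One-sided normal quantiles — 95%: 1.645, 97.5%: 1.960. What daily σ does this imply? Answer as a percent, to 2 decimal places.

3.59%

VaR as a fraction: $5,912,130 / $100,000,000 = 5.912%.
σ = VaR / z = 5.912% / 1.645 = 3.594%.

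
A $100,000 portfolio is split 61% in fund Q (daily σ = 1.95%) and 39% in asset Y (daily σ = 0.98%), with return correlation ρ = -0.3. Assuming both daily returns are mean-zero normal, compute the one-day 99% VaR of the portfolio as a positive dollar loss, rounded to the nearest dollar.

$2,640

σ_p² = 0.61²·1.95² + 0.39²·0.98² + 2·-0.3·0.61·0.39·1.95·0.98 = 1.2882 (%²).
σ_p = √1.2882 = 1.135%.
At 99%, z = 2.326.
VaR = 2.326 × 1.135% = 2.640%; on $100,000 that is $2,640.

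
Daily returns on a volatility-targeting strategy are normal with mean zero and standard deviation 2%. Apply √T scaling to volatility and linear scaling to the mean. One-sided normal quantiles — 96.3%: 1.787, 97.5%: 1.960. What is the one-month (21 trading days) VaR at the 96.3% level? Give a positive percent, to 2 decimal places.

16.38%

σ_{21d} = 2% × √21 = 9.165%.
VaR = 1.787 × 9.165% = 16.378%.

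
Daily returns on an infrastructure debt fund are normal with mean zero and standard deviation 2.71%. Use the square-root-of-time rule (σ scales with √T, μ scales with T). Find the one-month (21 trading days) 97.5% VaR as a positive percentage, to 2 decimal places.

24.34%

At 97.5%, z = 1.960.
σ_{21d} = 2.71% × √21 = 12.419%.
VaR = 1.960 × 12.419% = 24.341%.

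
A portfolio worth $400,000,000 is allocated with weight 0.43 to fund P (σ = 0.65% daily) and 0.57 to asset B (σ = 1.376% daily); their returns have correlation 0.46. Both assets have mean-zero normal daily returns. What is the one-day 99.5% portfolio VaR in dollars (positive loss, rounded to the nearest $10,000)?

σ_p² = 0.43²·0.65² + 0.57²·1.376² + 2·0.46·0.43·0.57·0.65·1.376 = 0.8950 (%²).
σ_p = √0.8950 = 0.946%.
At 99.5%, z = 2.576.
VaR = 2.576 × 0.946% = 2.437%; on $400,000,000 that is $9,748,000.

$9,750,000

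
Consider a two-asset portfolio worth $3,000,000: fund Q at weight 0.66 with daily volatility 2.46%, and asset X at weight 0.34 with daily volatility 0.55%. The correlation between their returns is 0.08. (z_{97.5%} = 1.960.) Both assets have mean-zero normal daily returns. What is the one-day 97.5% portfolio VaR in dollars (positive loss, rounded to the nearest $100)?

$97,000

σ_p² = 0.66²·2.46² + 0.34²·0.55² + 2·0.08·0.66·0.34·2.46·0.55 = 2.7196 (%²).
σ_p = √2.7196 = 1.649%.
VaR = 1.960 × 1.649% = 3.232%; on $3,000,000 that is $96,960.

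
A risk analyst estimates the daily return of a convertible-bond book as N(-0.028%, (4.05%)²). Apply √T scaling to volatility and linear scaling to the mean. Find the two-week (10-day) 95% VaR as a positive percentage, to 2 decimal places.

At 95%, z = 1.645.
σ_{10d} = 4.05% × √10 = 12.807%; μ_{10d} = 10 × -0.028% = -0.280%.
VaR = −(-0.280%) + 1.645 × 12.807% = 21.348%.

21.35%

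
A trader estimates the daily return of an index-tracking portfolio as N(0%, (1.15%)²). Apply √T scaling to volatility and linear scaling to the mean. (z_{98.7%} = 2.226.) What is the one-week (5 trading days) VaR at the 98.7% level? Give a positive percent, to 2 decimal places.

σ_{5d} = 1.15% × √5 = 2.571%.
VaR = 2.226 × 2.571% = 5.723%.

5.72%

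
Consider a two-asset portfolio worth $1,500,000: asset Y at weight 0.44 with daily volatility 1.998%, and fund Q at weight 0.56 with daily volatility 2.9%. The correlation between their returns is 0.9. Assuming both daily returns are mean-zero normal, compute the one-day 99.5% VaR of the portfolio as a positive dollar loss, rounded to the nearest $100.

σ_p² = 0.44²·1.998² + 0.56²·2.9² + 2·0.9·0.44·0.56·1.998·2.9 = 5.9801 (%²).
σ_p = √5.9801 = 2.445%.
At 99.5%, z = 2.576.
VaR = 2.576 × 2.445% = 6.298%; on $1,500,000 that is $94,470.

$94,500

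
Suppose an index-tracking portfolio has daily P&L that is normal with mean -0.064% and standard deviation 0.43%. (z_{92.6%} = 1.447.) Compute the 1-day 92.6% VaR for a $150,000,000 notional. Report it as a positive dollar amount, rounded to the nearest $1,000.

VaR = −μ + z·σ = −(-0.064%) + 1.447 × 0.43% = 0.686%.
On $150,000,000: 0.00686 × $150,000,000 = $1,029,000.

$1,029,000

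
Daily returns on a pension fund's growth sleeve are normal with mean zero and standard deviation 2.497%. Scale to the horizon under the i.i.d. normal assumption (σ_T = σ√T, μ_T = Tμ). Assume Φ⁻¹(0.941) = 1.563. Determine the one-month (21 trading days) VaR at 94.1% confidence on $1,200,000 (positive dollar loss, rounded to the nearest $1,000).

σ_{21d} = 2.497% × √21 = 11.443%.
VaR = 1.563 × 11.443% = 17.885%.
On $1,200,000: 0.17885 × $1,200,000 = $214,620.

$215,000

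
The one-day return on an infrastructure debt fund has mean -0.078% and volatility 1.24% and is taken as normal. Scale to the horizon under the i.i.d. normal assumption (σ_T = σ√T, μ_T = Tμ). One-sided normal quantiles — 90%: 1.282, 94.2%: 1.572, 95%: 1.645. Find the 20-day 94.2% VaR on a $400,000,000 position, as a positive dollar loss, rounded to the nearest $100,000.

$41,100,000

σ_{20d} = 1.24% × √20 = 5.545%; μ_{20d} = 20 × -0.078% = -1.560%.
VaR = −(-1.560%) + 1.572 × 5.545% = 10.277%.
On $400,000,000: 0.10277 × $400,000,000 = $41,108,000.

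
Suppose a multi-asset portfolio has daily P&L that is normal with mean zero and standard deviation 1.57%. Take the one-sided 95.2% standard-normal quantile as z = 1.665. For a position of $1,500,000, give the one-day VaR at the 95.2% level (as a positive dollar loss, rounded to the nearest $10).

$39,210

VaR = z·σ = 1.665 × 1.57% = 2.614%.
On $1,500,000: 0.02614 × $1,500,000 = $39,210.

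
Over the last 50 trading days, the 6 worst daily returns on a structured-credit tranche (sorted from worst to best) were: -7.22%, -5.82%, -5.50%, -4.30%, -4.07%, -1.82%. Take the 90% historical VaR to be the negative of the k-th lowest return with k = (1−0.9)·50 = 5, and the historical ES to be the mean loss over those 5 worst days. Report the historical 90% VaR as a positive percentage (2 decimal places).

k = 5; the 5th lowest return is -4.07%, so VaR = 4.07%.

4.07%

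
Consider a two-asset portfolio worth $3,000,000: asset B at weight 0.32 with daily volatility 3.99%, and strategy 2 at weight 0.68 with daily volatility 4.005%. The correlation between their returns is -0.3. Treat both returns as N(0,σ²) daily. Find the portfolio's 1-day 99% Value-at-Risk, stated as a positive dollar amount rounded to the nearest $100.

$184,100

σ_p² = 0.32²·3.99² + 0.68²·4.005² + 2·-0.3·0.32·0.68·3.99·4.005 = 6.9608 (%²).
σ_p = √6.9608 = 2.638%.
At 99%, z = 2.326.
VaR = 2.326 × 2.638% = 6.136%; on $3,000,000 that is $184,080.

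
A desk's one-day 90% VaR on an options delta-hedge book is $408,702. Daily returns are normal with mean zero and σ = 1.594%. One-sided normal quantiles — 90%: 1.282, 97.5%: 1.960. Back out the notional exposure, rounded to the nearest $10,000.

$20,000,000

VaR as a fraction of value: z·σ = 1.282 × 1.594% = 2.04351%.
Position = $408,702 / 0.0204351 = $20,000,020.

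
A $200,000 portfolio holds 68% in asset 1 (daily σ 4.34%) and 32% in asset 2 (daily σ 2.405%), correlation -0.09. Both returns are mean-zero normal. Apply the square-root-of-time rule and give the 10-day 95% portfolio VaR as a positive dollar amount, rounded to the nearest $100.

$31,000

σ_p = √(0.68²·4.34² + 0.32²·2.405² + 2·-0.09·0.68·0.32·4.34·2.405) = 2.982%.
σ_{10d} = 2.982% × √10 = 9.430%.
z(95%) = 1.645.
VaR = 1.645 × 9.430% = 15.512%; on $200,000 that is $31,024.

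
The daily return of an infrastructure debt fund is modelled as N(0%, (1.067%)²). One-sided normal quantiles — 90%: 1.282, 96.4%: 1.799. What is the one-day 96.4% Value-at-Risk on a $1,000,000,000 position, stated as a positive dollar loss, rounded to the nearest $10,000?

$19,200,000

VaR = z·σ = 1.799 × 1.067% = 1.920%.
On $1,000,000,000: 0.01920 × $1,000,000,000 = $19,200,000.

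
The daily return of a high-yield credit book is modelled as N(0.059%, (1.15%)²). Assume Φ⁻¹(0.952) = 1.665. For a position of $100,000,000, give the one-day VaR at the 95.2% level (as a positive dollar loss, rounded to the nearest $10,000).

VaR = −μ + z·σ = −(0.059%) + 1.665 × 1.15% = 1.856%.
On $100,000,000: 0.01856 × $100,000,000 = $1,856,000.

$1,860,000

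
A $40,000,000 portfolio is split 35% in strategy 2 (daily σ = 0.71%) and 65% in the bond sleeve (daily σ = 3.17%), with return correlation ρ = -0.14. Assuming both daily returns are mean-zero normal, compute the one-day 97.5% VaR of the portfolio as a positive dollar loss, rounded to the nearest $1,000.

$1,600,000

σ_p² = 0.35²·0.71² + 0.65²·3.17² + 2·-0.14·0.35·0.65·0.71·3.17 = 4.1640 (%²).
σ_p = √4.1640 = 2.041%.
At 97.5%, z = 1.960.
VaR = 1.960 × 2.041% = 4.000%; on $40,000,000 that is $1,600,000.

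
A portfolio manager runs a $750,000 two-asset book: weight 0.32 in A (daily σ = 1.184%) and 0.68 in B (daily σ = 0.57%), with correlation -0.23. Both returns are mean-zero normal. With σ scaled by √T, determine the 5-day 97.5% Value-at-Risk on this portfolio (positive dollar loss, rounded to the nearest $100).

$15,600

σ_p = √(0.32²·1.184² + 0.68²·0.57² + 2·-0.23·0.32·0.68·1.184·0.57) = 0.476%.
σ_{5d} = 0.476% × √5 = 1.064%.
z(97.5%) = 1.960.
VaR = 1.960 × 1.064% = 2.085%; on $750,000 that is $15,638.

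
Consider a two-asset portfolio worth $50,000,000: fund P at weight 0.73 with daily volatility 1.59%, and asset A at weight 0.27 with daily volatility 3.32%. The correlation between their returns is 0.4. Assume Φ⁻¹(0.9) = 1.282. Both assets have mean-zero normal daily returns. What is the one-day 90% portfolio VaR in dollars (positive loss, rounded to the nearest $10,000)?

$1,110,000

σ_p² = 0.73²·1.59² + 0.27²·3.32² + 2·0.4·0.73·0.27·1.59·3.32 = 2.9831 (%²).
σ_p = √2.9831 = 1.727%.
VaR = 1.282 × 1.727% = 2.214%; on $50,000,000 that is $1,107,000.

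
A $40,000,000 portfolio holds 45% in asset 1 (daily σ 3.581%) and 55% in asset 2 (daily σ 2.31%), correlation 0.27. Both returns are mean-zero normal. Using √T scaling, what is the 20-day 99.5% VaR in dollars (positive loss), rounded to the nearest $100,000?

$10,600,000

σ_p = √(0.45²·3.581² + 0.55²·2.31² + 2·0.27·0.45·0.55·3.581·2.31) = 2.306%.
σ_{20d} = 2.306% × √20 = 10.313%.
z(99.5%) = 2.576.
VaR = 2.576 × 10.313% = 26.566%; on $40,000,000 that is $10,626,400.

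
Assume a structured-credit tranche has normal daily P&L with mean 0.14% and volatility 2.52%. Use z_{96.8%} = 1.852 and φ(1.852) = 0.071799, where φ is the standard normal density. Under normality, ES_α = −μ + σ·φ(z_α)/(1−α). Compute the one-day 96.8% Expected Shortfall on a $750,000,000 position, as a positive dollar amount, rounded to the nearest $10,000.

Tail multiplier: φ(z)/(1−α) = 0.071799 / 0.032 = 2.244.
ES = −(0.14%) + 2.52% × 2.244 = 5.515%.
On $750,000,000: 0.05515 × $750,000,000 = $41,362,500.

$41,360,000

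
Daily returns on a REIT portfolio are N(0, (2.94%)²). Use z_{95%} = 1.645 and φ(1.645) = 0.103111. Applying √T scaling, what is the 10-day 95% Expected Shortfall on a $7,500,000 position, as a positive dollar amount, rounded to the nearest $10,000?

σ_{10d} = 2.94% × √10 = 9.297%.
ES multiplier = φ(z)/(1−α) = 0.103111/0.05 = 2.062.
ES = 9.297% × 2.062 = 19.170%; on $7,500,000: $1,437,750.

$1,440,000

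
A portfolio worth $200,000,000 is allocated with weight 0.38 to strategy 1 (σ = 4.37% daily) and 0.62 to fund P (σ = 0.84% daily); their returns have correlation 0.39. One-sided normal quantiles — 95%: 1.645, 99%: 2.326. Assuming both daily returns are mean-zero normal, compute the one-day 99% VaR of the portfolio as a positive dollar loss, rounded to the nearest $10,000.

σ_p² = 0.38²·4.37² + 0.62²·0.84² + 2·0.39·0.38·0.62·4.37·0.84 = 3.7034 (%²).
σ_p = √3.7034 = 1.924%.
VaR = 2.326 × 1.924% = 4.475%; on $200,000,000 that is $8,950,000.

$8,950,000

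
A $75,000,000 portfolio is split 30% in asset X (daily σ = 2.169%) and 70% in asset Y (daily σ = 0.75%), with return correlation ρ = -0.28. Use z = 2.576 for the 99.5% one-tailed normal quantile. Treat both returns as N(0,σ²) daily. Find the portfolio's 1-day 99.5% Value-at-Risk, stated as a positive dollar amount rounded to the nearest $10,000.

$1,380,000

σ_p² = 0.3²·2.169² + 0.7²·0.75² + 2·-0.28·0.3·0.7·2.169·0.75 = 0.5077 (%²).
σ_p = √0.5077 = 0.713%.
VaR = 2.576 × 0.713% = 1.837%; on $75,000,000 that is $1,377,750.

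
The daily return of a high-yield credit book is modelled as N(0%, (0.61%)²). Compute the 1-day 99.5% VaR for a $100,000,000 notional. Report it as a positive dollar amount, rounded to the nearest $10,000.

$1,570,000

At 99.5% one-sided, z = 2.576.
VaR = z·σ = 2.576 × 0.61% = 1.571%.
On $100,000,000: 0.01571 × $100,000,000 = $1,571,000.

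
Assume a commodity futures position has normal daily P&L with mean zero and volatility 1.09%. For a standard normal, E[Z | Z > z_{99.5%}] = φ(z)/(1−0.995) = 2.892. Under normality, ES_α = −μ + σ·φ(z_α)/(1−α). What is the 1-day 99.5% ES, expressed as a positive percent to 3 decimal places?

ES = 1.09% × 2.892 = 3.152%.

3.152%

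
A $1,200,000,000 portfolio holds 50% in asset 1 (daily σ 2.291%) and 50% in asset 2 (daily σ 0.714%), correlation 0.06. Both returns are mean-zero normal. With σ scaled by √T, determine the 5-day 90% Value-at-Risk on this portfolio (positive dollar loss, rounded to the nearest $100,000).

σ_p = √(0.5²·2.291² + 0.5²·0.714² + 2·0.06·0.5·0.5·2.291·0.714) = 1.220%.
σ_{5d} = 1.220% × √5 = 2.728%.
z(90%) = 1.282.
VaR = 1.282 × 2.728% = 3.497%; on $1,200,000,000 that is $41,964,000.

$42,000,000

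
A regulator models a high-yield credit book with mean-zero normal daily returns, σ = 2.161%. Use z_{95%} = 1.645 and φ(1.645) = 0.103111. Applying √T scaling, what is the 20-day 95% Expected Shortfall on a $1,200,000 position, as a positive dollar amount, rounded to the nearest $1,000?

σ_{20d} = 2.161% × √20 = 9.664%.
ES multiplier = φ(z)/(1−α) = 0.103111/0.05 = 2.062.
ES = 9.664% × 2.062 = 19.927%; on $1,200,000: $239,124.

$239,000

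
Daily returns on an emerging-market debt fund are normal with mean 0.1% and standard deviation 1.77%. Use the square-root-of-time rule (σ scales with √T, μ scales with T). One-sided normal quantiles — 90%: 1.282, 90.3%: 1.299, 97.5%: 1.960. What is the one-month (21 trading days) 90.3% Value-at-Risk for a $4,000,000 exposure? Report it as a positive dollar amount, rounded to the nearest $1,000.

σ_{21d} = 1.77% × √21 = 8.111%; μ_{21d} = 21 × 0.1% = 2.100%.
VaR = −(2.100%) + 1.299 × 8.111% = 8.436%.
On $4,000,000: 0.08436 × $4,000,000 = $337,440.

$337,000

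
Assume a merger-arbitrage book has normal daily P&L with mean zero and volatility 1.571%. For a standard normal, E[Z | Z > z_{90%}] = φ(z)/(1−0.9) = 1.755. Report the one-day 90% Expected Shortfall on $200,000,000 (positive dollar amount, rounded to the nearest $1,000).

ES = 1.571% × 1.755 = 2.757%.
On $200,000,000: 0.02757 × $200,000,000 = $5,514,000.

$5,514,000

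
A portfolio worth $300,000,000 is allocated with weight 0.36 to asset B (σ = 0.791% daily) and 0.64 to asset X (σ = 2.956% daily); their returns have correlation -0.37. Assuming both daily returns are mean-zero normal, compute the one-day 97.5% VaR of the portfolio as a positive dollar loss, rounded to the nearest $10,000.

$10,620,000

σ_p² = 0.36²·0.791² + 0.64²·2.956² + 2·-0.37·0.36·0.64·0.791·2.956 = 3.2615 (%²).
σ_p = √3.2615 = 1.806%.
At 97.5%, z = 1.960.
VaR = 1.960 × 1.806% = 3.540%; on $300,000,000 that is $10,620,000.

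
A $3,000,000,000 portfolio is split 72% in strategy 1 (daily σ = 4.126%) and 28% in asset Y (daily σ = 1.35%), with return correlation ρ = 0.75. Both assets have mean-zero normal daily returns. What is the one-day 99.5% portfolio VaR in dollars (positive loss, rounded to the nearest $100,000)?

$252,200,000

σ_p² = 0.72²·4.126² + 0.28²·1.35² + 2·0.75·0.72·0.28·4.126·1.35 = 10.6525 (%²).
σ_p = √10.6525 = 3.264%.
At 99.5%, z = 2.576.
VaR = 2.576 × 3.264% = 8.408%; on $3,000,000,000 that is $252,240,000.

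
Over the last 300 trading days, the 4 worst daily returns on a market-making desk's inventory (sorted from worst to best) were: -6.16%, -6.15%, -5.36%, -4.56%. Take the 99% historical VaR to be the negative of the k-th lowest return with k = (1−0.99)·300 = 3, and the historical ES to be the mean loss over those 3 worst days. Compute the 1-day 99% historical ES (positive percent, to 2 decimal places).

5.89%

The 3 worst returns sum to -17.67%.
ES = −(-17.67%) / 3 = 5.89%.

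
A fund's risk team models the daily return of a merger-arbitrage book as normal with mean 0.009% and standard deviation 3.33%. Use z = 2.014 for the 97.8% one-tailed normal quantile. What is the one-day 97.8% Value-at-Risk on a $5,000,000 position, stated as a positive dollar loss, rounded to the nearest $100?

VaR = −μ + z·σ = −(0.009%) + 2.014 × 3.33% = 6.698%.
On $5,000,000: 0.06698 × $5,000,000 = $334,900.

$334,900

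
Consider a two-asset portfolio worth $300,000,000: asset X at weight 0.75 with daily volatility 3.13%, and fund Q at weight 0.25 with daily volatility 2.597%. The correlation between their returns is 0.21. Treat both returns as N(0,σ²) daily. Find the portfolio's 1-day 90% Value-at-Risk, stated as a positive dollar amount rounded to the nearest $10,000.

σ_p² = 0.75²·3.13² + 0.25²·2.597² + 2·0.21·0.75·0.25·3.13·2.597 = 6.5724 (%²).
σ_p = √6.5724 = 2.564%.
At 90%, z = 1.282.
VaR = 1.282 × 2.564% = 3.287%; on $300,000,000 that is $9,861,000.

$9,860,000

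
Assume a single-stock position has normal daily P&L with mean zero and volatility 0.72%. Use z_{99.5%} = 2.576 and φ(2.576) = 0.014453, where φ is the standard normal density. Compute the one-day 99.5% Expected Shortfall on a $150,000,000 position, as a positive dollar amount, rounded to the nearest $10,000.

Tail multiplier: φ(z)/(1−α) = 0.014453 / 0.005 = 2.891.
ES = 0.72% × 2.891 = 2.082%.
On $150,000,000: 0.02082 × $150,000,000 = $3,123,000.

$3,120,000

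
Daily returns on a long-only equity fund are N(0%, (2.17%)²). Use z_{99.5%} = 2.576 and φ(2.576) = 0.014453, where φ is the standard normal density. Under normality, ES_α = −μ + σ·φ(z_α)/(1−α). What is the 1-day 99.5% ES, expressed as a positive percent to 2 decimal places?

6.27%

Tail multiplier: φ(z)/(1−α) = 0.014453 / 0.005 = 2.891.
ES = 2.17% × 2.891 = 6.273%.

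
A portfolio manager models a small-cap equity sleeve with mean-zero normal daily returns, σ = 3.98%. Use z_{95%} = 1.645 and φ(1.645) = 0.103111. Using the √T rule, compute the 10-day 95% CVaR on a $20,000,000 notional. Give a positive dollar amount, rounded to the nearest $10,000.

$5,190,000

σ_{10d} = 3.98% × √10 = 12.586%.
ES multiplier = φ(z)/(1−α) = 0.103111/0.05 = 2.062.
ES = 12.586% × 2.062 = 25.952%; on $20,000,000: $5,190,400.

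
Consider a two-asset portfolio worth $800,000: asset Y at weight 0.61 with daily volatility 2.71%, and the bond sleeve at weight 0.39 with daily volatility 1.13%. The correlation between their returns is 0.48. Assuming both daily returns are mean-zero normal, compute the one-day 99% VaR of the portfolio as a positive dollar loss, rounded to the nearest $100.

$35,400

σ_p² = 0.61²·2.71² + 0.39²·1.13² + 2·0.48·0.61·0.39·2.71·1.13 = 3.6263 (%²).
σ_p = √3.6263 = 1.904%.
At 99%, z = 2.326.
VaR = 2.326 × 1.904% = 4.429%; on $800,000 that is $35,432.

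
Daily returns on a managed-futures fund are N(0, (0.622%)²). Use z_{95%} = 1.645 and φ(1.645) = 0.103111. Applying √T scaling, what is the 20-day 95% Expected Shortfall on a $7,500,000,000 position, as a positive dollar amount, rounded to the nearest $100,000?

$430,200,000

σ_{20d} = 0.622% × √20 = 2.782%.
ES multiplier = φ(z)/(1−α) = 0.103111/0.05 = 2.062.
ES = 2.782% × 2.062 = 5.736%; on $7,500,000,000: $430,200,000.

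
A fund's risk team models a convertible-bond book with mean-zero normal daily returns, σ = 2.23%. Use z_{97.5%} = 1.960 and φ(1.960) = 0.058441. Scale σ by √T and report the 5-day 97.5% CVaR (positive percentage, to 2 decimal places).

11.66%

σ_{5d} = 2.23% × √5 = 4.986%.
ES multiplier = φ(z)/(1−α) = 0.058441/0.025 = 2.338.
ES = 4.986% × 2.338 = 11.657%.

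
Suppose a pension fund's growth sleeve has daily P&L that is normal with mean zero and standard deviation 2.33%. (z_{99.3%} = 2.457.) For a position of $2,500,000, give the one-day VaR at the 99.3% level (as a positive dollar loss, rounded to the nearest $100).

$143,100

VaR = z·σ = 2.457 × 2.33% = 5.725%.
On $2,500,000: 0.05725 × $2,500,000 = $143,125.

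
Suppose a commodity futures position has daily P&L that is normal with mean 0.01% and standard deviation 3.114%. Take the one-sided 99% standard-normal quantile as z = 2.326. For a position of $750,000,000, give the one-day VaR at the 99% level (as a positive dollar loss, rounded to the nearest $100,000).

$54,200,000

VaR = −μ + z·σ = −(0.01%) + 2.326 × 3.114% = 7.233%.
On $750,000,000: 0.07233 × $750,000,000 = $54,247,500.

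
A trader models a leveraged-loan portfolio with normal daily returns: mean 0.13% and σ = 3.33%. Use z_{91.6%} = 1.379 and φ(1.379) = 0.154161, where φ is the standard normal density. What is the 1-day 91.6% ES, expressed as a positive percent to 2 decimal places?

Tail multiplier: φ(z)/(1−α) = 0.154161 / 0.084 = 1.835.
ES = −(0.13%) + 3.33% × 1.835 = 5.981%.

5.98%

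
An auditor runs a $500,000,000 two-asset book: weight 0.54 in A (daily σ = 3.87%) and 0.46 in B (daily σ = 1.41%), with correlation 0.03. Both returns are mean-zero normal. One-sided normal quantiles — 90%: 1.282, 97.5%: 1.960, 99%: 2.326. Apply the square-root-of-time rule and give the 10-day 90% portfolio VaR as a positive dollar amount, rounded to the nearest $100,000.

σ_p = √(0.54²·3.87² + 0.46²·1.41² + 2·0.03·0.54·0.46·3.87·1.41) = 2.207%.
σ_{10d} = 2.207% × √10 = 6.979%.
VaR = 1.282 × 6.979% = 8.947%; on $500,000,000 that is $44,735,000.

$44,700,000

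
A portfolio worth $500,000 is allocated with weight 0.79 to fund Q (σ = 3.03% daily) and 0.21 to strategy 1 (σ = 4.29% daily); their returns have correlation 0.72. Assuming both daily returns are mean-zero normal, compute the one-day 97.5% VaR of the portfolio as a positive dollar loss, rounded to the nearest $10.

$30,440

σ_p² = 0.79²·3.03² + 0.21²·4.29² + 2·0.72·0.79·0.21·3.03·4.29 = 9.6468 (%²).
σ_p = √9.6468 = 3.106%.
At 97.5%, z = 1.960.
VaR = 1.960 × 3.106% = 6.088%; on $500,000 that is $30,440.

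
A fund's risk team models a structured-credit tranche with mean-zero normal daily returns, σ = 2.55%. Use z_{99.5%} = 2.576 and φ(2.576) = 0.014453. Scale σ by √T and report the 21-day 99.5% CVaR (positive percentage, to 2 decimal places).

σ_{21d} = 2.55% × √21 = 11.686%.
ES multiplier = φ(z)/(1−α) = 0.014453/0.005 = 2.891.
ES = 11.686% × 2.891 = 33.784%.

33.78%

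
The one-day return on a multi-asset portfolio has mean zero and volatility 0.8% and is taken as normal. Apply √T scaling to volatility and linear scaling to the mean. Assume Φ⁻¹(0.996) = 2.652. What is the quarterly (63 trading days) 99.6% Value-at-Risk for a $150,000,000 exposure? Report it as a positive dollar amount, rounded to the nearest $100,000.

σ_{63d} = 0.8% × √63 = 6.350%.
VaR = 2.652 × 6.350% = 16.840%.
On $150,000,000: 0.16840 × $150,000,000 = $25,260,000.

$25,300,000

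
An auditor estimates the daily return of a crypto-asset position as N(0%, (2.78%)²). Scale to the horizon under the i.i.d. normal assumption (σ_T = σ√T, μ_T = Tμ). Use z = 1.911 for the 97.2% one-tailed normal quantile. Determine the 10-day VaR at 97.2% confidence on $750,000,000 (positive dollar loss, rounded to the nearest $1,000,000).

σ_{10d} = 2.78% × √10 = 8.791%.
VaR = 1.911 × 8.791% = 16.800%.
On $750,000,000: 0.16800 × $750,000,000 = $126,000,000.

$126,000,000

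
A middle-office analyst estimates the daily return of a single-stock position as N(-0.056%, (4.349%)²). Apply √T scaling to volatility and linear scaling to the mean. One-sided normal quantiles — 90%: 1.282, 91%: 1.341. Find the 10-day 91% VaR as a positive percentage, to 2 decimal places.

19.00%

σ_{10d} = 4.349% × √10 = 13.753%; μ_{10d} = 10 × -0.056% = -0.560%.
VaR = −(-0.560%) + 1.341 × 13.753% = 19.003%.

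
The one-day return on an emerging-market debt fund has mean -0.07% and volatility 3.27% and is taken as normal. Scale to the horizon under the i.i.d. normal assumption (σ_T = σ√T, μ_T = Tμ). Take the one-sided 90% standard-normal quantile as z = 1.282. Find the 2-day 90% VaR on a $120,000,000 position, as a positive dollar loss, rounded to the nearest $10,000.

σ_{2d} = 3.27% × √2 = 4.624%; μ_{2d} = 2 × -0.07% = -0.140%.
VaR = −(-0.140%) + 1.282 × 4.624% = 6.068%.
On $120,000,000: 0.06068 × $120,000,000 = $7,281,600.

$7,280,000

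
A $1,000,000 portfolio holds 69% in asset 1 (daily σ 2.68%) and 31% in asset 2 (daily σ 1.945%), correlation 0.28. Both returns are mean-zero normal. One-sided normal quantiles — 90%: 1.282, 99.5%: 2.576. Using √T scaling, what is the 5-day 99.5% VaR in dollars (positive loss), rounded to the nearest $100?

σ_p = √(0.69²·2.68² + 0.31²·1.945² + 2·0.28·0.69·0.31·2.68·1.945) = 2.099%.
σ_{5d} = 2.099% × √5 = 4.694%.
VaR = 2.576 × 4.694% = 12.092%; on $1,000,000 that is $120,920.

$120,900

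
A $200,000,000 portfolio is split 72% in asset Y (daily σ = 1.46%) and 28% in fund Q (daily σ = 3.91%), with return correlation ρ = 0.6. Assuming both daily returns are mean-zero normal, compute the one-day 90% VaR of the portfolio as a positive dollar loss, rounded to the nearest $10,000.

σ_p² = 0.72²·1.46² + 0.28²·3.91² + 2·0.6·0.72·0.28·1.46·3.91 = 3.6846 (%²).
σ_p = √3.6846 = 1.920%.
At 90%, z = 1.282.
VaR = 1.282 × 1.920% = 2.461%; on $200,000,000 that is $4,922,000.

$4,920,000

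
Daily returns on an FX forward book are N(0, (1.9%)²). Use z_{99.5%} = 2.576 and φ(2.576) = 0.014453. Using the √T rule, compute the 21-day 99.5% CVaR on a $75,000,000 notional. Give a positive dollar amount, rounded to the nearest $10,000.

σ_{21d} = 1.9% × √21 = 8.707%.
ES multiplier = φ(z)/(1−α) = 0.014453/0.005 = 2.891.
ES = 8.707% × 2.891 = 25.172%; on $75,000,000: $18,879,000.

$18,880,000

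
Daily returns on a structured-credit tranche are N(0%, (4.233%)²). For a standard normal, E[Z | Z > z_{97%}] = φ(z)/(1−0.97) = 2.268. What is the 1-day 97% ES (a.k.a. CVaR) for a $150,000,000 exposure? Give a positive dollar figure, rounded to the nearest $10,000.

$14,400,000

ES = 4.233% × 2.268 = 9.600%.
On $150,000,000: 0.09600 × $150,000,000 = $14,400,000.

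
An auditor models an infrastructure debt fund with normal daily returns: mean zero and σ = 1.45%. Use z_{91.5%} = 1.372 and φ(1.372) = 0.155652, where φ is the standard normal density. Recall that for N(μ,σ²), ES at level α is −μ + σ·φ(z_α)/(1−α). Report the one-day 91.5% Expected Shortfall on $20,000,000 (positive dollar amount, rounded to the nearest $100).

$531,000

Tail multiplier: φ(z)/(1−α) = 0.155652 / 0.085 = 1.831.
ES = 1.45% × 1.831 = 2.655%.
On $20,000,000: 0.02655 × $20,000,000 = $531,000.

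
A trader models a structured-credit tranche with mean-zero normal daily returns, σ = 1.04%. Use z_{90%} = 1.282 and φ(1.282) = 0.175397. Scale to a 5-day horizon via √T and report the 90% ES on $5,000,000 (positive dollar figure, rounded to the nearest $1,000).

σ_{5d} = 1.04% × √5 = 2.326%.
ES multiplier = φ(z)/(1−α) = 0.175397/0.1 = 1.754.
ES = 2.326% × 1.754 = 4.080%; on $5,000,000: $204,000.

$204,000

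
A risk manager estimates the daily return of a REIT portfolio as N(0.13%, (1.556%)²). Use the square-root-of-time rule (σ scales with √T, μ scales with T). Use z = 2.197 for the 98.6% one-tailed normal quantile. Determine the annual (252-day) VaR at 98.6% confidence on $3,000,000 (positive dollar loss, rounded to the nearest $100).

$645,200

σ_{252d} = 1.556% × √252 = 24.701%; μ_{252d} = 252 × 0.13% = 32.760%.
VaR = −(32.760%) + 2.197 × 24.701% = 21.508%.
On $3,000,000: 0.21508 × $3,000,000 = $645,240.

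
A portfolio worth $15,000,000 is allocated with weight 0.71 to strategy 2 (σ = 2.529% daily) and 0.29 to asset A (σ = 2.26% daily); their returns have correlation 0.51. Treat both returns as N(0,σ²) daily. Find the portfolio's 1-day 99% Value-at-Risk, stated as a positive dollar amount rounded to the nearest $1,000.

$769,000

σ_p² = 0.71²·2.529² + 0.29²·2.26² + 2·0.51·0.71·0.29·2.529·2.26 = 4.8541 (%²).
σ_p = √4.8541 = 2.203%.
At 99%, z = 2.326.
VaR = 2.326 × 2.203% = 5.124%; on $15,000,000 that is $768,600.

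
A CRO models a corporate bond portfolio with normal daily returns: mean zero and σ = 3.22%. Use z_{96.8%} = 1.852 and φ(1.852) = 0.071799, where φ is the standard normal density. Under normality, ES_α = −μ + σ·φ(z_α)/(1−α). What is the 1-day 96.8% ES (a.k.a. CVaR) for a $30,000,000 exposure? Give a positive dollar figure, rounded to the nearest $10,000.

$2,170,000

Tail multiplier: φ(z)/(1−α) = 0.071799 / 0.032 = 2.244.
ES = 3.22% × 2.244 = 7.226%.
On $30,000,000: 0.07226 × $30,000,000 = $2,167,800.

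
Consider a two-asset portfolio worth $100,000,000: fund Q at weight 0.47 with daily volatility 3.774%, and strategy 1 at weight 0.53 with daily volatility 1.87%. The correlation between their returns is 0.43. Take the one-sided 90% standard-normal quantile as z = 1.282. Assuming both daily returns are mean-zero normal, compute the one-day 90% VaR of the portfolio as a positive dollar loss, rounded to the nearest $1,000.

$3,045,000

σ_p² = 0.47²·3.774² + 0.53²·1.87² + 2·0.43·0.47·0.53·3.774·1.87 = 5.6404 (%²).
σ_p = √5.6404 = 2.375%.
VaR = 1.282 × 2.375% = 3.045%; on $100,000,000 that is $3,045,000.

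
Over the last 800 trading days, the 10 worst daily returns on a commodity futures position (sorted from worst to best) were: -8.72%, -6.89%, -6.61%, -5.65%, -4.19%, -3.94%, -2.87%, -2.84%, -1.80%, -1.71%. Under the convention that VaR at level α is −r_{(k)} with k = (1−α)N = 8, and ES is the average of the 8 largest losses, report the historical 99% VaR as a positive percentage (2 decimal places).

2.84%

k = 8; the 8th lowest return is -2.84%, so VaR = 2.84%.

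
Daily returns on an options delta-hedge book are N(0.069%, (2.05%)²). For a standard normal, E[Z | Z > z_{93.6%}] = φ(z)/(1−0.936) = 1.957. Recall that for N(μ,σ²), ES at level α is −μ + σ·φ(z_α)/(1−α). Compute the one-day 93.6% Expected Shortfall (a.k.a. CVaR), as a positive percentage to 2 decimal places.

ES = −(0.069%) + 2.05% × 1.957 = 3.943%.

3.94%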